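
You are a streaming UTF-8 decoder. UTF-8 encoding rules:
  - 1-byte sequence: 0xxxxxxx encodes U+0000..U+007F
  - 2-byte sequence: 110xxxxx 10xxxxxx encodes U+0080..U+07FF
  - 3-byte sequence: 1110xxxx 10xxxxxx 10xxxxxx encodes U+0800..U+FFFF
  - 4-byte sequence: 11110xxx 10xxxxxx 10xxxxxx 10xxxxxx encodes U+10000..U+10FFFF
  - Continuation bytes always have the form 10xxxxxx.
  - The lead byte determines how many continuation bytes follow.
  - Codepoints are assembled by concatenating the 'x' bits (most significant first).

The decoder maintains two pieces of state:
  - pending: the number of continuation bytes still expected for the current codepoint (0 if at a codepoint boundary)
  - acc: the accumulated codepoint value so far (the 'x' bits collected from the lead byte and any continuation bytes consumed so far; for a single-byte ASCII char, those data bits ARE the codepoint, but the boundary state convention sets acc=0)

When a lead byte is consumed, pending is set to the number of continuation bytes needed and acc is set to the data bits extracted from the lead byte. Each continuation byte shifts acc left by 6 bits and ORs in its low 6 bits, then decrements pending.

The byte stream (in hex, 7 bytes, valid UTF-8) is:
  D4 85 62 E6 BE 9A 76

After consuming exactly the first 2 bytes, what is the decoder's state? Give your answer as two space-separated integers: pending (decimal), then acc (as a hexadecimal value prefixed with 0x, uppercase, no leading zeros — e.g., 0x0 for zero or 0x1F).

Answer: 0 0x505

Derivation:
Byte[0]=D4: 2-byte lead. pending=1, acc=0x14
Byte[1]=85: continuation. acc=(acc<<6)|0x05=0x505, pending=0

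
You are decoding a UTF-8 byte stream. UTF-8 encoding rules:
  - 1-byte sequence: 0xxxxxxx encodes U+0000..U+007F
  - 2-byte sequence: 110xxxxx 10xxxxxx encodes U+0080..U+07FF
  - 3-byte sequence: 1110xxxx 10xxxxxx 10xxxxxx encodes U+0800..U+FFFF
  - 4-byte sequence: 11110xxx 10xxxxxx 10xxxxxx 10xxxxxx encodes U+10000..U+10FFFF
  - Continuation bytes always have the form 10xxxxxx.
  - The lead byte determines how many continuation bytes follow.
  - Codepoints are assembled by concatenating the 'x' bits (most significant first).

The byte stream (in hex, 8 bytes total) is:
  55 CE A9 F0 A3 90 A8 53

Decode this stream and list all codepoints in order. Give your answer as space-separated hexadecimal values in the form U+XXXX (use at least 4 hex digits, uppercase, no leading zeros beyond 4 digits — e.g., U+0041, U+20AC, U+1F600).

Answer: U+0055 U+03A9 U+23428 U+0053

Derivation:
Byte[0]=55: 1-byte ASCII. cp=U+0055
Byte[1]=CE: 2-byte lead, need 1 cont bytes. acc=0xE
Byte[2]=A9: continuation. acc=(acc<<6)|0x29=0x3A9
Completed: cp=U+03A9 (starts at byte 1)
Byte[3]=F0: 4-byte lead, need 3 cont bytes. acc=0x0
Byte[4]=A3: continuation. acc=(acc<<6)|0x23=0x23
Byte[5]=90: continuation. acc=(acc<<6)|0x10=0x8D0
Byte[6]=A8: continuation. acc=(acc<<6)|0x28=0x23428
Completed: cp=U+23428 (starts at byte 3)
Byte[7]=53: 1-byte ASCII. cp=U+0053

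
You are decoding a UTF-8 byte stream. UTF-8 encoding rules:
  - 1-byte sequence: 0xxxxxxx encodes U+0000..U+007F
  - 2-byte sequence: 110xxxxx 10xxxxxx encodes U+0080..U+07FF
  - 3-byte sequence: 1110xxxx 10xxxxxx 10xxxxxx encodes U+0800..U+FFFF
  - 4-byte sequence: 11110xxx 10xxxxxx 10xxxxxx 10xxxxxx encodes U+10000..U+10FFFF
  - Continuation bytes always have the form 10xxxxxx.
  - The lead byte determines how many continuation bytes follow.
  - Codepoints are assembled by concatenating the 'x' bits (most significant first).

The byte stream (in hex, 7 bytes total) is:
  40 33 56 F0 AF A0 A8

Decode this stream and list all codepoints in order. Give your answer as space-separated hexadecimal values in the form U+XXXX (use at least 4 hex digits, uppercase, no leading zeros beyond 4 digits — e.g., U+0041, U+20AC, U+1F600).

Byte[0]=40: 1-byte ASCII. cp=U+0040
Byte[1]=33: 1-byte ASCII. cp=U+0033
Byte[2]=56: 1-byte ASCII. cp=U+0056
Byte[3]=F0: 4-byte lead, need 3 cont bytes. acc=0x0
Byte[4]=AF: continuation. acc=(acc<<6)|0x2F=0x2F
Byte[5]=A0: continuation. acc=(acc<<6)|0x20=0xBE0
Byte[6]=A8: continuation. acc=(acc<<6)|0x28=0x2F828
Completed: cp=U+2F828 (starts at byte 3)

Answer: U+0040 U+0033 U+0056 U+2F828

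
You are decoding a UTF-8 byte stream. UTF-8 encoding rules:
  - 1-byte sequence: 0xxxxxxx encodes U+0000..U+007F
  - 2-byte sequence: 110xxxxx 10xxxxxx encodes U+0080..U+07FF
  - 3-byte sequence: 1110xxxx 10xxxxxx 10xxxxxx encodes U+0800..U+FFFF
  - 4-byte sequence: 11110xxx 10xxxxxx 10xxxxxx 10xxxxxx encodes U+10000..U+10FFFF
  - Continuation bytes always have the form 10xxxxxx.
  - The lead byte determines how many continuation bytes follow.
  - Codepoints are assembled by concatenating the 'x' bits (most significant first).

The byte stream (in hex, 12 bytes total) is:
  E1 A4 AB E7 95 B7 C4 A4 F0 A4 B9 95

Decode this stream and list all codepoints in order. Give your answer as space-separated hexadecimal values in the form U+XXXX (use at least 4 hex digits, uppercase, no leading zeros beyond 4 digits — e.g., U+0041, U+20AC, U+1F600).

Answer: U+192B U+7577 U+0124 U+24E55

Derivation:
Byte[0]=E1: 3-byte lead, need 2 cont bytes. acc=0x1
Byte[1]=A4: continuation. acc=(acc<<6)|0x24=0x64
Byte[2]=AB: continuation. acc=(acc<<6)|0x2B=0x192B
Completed: cp=U+192B (starts at byte 0)
Byte[3]=E7: 3-byte lead, need 2 cont bytes. acc=0x7
Byte[4]=95: continuation. acc=(acc<<6)|0x15=0x1D5
Byte[5]=B7: continuation. acc=(acc<<6)|0x37=0x7577
Completed: cp=U+7577 (starts at byte 3)
Byte[6]=C4: 2-byte lead, need 1 cont bytes. acc=0x4
Byte[7]=A4: continuation. acc=(acc<<6)|0x24=0x124
Completed: cp=U+0124 (starts at byte 6)
Byte[8]=F0: 4-byte lead, need 3 cont bytes. acc=0x0
Byte[9]=A4: continuation. acc=(acc<<6)|0x24=0x24
Byte[10]=B9: continuation. acc=(acc<<6)|0x39=0x939
Byte[11]=95: continuation. acc=(acc<<6)|0x15=0x24E55
Completed: cp=U+24E55 (starts at byte 8)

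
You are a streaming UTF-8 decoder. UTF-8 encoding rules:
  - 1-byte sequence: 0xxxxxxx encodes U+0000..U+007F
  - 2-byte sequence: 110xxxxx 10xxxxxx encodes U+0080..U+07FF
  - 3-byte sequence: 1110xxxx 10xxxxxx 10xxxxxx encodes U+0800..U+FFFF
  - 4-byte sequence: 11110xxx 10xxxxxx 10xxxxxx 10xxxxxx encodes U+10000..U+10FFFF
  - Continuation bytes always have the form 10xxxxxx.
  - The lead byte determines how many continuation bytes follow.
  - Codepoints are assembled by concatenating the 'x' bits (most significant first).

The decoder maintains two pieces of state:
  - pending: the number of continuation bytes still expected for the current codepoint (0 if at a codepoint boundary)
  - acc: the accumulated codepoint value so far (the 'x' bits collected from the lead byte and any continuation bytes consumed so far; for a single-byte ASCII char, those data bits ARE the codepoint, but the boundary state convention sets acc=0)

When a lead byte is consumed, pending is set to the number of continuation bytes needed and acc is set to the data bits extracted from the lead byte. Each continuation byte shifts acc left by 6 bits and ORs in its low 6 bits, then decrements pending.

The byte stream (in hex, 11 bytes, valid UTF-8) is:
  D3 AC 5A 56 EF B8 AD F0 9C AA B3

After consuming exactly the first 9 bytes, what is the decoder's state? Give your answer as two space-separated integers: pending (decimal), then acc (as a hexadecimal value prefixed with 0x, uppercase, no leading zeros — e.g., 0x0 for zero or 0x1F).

Answer: 2 0x1C

Derivation:
Byte[0]=D3: 2-byte lead. pending=1, acc=0x13
Byte[1]=AC: continuation. acc=(acc<<6)|0x2C=0x4EC, pending=0
Byte[2]=5A: 1-byte. pending=0, acc=0x0
Byte[3]=56: 1-byte. pending=0, acc=0x0
Byte[4]=EF: 3-byte lead. pending=2, acc=0xF
Byte[5]=B8: continuation. acc=(acc<<6)|0x38=0x3F8, pending=1
Byte[6]=AD: continuation. acc=(acc<<6)|0x2D=0xFE2D, pending=0
Byte[7]=F0: 4-byte lead. pending=3, acc=0x0
Byte[8]=9C: continuation. acc=(acc<<6)|0x1C=0x1C, pending=2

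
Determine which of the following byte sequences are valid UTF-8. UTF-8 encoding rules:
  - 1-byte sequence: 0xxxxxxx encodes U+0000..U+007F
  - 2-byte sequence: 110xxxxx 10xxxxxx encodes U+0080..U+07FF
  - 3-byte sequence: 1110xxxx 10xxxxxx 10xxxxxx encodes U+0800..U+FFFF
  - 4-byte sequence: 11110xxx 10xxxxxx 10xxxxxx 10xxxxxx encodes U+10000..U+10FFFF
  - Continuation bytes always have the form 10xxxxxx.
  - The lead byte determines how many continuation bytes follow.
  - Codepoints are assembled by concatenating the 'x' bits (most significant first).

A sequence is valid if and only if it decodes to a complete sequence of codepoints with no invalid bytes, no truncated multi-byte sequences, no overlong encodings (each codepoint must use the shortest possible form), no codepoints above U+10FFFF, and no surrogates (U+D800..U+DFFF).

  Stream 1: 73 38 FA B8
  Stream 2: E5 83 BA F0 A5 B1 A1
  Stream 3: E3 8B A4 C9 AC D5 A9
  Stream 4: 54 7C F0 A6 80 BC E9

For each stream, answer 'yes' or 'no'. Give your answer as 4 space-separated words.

Answer: no yes yes no

Derivation:
Stream 1: error at byte offset 2. INVALID
Stream 2: decodes cleanly. VALID
Stream 3: decodes cleanly. VALID
Stream 4: error at byte offset 7. INVALID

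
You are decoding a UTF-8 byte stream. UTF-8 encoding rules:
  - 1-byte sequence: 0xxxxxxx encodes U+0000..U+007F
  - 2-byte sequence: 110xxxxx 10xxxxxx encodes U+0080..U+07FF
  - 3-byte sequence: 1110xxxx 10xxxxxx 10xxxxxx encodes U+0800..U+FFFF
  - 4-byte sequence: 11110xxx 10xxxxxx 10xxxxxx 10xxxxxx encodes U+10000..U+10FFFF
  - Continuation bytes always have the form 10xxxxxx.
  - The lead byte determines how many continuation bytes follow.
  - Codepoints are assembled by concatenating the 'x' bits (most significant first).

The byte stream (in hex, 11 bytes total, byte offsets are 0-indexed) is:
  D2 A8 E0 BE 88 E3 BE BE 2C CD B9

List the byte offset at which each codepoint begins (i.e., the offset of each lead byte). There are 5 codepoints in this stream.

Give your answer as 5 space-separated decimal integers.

Answer: 0 2 5 8 9

Derivation:
Byte[0]=D2: 2-byte lead, need 1 cont bytes. acc=0x12
Byte[1]=A8: continuation. acc=(acc<<6)|0x28=0x4A8
Completed: cp=U+04A8 (starts at byte 0)
Byte[2]=E0: 3-byte lead, need 2 cont bytes. acc=0x0
Byte[3]=BE: continuation. acc=(acc<<6)|0x3E=0x3E
Byte[4]=88: continuation. acc=(acc<<6)|0x08=0xF88
Completed: cp=U+0F88 (starts at byte 2)
Byte[5]=E3: 3-byte lead, need 2 cont bytes. acc=0x3
Byte[6]=BE: continuation. acc=(acc<<6)|0x3E=0xFE
Byte[7]=BE: continuation. acc=(acc<<6)|0x3E=0x3FBE
Completed: cp=U+3FBE (starts at byte 5)
Byte[8]=2C: 1-byte ASCII. cp=U+002C
Byte[9]=CD: 2-byte lead, need 1 cont bytes. acc=0xD
Byte[10]=B9: continuation. acc=(acc<<6)|0x39=0x379
Completed: cp=U+0379 (starts at byte 9)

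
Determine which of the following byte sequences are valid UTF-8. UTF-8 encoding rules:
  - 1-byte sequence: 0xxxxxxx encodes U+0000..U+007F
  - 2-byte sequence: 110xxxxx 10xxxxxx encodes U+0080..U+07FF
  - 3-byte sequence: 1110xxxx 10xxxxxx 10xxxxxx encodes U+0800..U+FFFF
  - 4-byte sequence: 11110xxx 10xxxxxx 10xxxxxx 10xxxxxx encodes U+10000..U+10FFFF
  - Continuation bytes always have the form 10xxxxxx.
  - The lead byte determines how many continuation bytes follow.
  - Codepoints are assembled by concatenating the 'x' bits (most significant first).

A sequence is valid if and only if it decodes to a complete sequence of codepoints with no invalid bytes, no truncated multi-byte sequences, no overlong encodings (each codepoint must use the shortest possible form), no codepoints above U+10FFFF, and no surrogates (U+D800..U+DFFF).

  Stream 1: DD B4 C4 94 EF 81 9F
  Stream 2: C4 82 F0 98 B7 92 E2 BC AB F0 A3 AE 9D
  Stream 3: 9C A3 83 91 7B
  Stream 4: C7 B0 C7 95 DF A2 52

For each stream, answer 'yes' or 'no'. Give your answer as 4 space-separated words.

Answer: yes yes no yes

Derivation:
Stream 1: decodes cleanly. VALID
Stream 2: decodes cleanly. VALID
Stream 3: error at byte offset 0. INVALID
Stream 4: decodes cleanly. VALID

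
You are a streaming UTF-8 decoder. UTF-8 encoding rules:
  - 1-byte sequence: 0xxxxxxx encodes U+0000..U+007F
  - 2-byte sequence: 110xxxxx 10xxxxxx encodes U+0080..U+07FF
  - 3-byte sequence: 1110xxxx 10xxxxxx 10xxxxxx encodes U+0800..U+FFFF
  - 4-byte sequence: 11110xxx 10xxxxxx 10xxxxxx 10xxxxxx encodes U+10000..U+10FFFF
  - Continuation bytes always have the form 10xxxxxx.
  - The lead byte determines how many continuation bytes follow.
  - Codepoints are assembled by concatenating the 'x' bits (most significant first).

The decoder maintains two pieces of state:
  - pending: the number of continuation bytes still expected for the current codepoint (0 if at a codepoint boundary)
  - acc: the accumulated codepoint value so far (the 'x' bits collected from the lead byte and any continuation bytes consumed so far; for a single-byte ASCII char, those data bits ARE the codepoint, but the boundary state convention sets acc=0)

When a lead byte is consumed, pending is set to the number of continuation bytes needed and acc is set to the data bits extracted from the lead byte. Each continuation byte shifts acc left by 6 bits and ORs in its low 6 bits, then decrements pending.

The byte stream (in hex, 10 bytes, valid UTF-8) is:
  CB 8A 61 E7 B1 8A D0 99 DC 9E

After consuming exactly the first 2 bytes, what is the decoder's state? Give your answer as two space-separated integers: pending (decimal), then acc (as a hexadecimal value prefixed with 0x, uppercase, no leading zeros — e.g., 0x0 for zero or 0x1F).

Answer: 0 0x2CA

Derivation:
Byte[0]=CB: 2-byte lead. pending=1, acc=0xB
Byte[1]=8A: continuation. acc=(acc<<6)|0x0A=0x2CA, pending=0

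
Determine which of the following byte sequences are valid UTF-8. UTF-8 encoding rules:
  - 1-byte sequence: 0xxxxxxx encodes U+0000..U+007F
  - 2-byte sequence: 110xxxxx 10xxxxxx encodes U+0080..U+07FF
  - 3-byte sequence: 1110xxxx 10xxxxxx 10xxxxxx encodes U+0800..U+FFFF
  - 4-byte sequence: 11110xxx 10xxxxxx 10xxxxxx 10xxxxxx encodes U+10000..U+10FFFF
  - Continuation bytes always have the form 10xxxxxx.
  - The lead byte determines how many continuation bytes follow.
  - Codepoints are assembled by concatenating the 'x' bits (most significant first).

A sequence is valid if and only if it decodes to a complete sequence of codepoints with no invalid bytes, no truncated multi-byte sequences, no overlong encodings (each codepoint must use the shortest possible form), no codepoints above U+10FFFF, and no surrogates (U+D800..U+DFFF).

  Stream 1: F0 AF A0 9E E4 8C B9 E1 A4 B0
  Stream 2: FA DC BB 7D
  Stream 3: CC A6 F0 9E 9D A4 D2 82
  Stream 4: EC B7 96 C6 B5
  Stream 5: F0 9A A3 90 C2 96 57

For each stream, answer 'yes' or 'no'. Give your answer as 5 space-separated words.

Answer: yes no yes yes yes

Derivation:
Stream 1: decodes cleanly. VALID
Stream 2: error at byte offset 0. INVALID
Stream 3: decodes cleanly. VALID
Stream 4: decodes cleanly. VALID
Stream 5: decodes cleanly. VALID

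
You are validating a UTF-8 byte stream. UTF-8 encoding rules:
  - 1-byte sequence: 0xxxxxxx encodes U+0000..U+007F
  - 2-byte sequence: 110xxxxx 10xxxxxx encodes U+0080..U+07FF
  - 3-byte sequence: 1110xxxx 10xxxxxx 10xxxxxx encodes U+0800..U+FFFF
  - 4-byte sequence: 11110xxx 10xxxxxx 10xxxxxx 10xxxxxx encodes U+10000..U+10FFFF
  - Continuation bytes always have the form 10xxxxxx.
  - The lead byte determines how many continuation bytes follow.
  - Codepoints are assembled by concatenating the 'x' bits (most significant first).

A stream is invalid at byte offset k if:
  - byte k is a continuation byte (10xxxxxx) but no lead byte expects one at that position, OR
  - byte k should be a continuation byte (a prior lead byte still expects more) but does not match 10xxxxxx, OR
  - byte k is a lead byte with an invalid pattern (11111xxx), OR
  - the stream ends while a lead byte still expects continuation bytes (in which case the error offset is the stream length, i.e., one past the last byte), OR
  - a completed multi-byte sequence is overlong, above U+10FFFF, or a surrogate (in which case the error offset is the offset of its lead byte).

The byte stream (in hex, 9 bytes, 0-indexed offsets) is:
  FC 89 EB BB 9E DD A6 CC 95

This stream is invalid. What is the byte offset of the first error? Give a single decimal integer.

Answer: 0

Derivation:
Byte[0]=FC: INVALID lead byte (not 0xxx/110x/1110/11110)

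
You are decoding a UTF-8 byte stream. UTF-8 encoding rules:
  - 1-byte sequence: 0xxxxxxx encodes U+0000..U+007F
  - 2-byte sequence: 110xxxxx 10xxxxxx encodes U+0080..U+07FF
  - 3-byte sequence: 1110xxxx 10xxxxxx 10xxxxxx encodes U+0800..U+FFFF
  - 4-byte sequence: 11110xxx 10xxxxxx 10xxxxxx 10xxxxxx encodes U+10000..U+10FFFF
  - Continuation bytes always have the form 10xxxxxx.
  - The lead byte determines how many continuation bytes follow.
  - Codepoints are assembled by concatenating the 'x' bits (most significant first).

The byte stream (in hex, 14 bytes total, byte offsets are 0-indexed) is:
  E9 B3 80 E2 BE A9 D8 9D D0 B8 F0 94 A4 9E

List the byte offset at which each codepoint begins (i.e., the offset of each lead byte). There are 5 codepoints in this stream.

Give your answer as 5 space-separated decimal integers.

Byte[0]=E9: 3-byte lead, need 2 cont bytes. acc=0x9
Byte[1]=B3: continuation. acc=(acc<<6)|0x33=0x273
Byte[2]=80: continuation. acc=(acc<<6)|0x00=0x9CC0
Completed: cp=U+9CC0 (starts at byte 0)
Byte[3]=E2: 3-byte lead, need 2 cont bytes. acc=0x2
Byte[4]=BE: continuation. acc=(acc<<6)|0x3E=0xBE
Byte[5]=A9: continuation. acc=(acc<<6)|0x29=0x2FA9
Completed: cp=U+2FA9 (starts at byte 3)
Byte[6]=D8: 2-byte lead, need 1 cont bytes. acc=0x18
Byte[7]=9D: continuation. acc=(acc<<6)|0x1D=0x61D
Completed: cp=U+061D (starts at byte 6)
Byte[8]=D0: 2-byte lead, need 1 cont bytes. acc=0x10
Byte[9]=B8: continuation. acc=(acc<<6)|0x38=0x438
Completed: cp=U+0438 (starts at byte 8)
Byte[10]=F0: 4-byte lead, need 3 cont bytes. acc=0x0
Byte[11]=94: continuation. acc=(acc<<6)|0x14=0x14
Byte[12]=A4: continuation. acc=(acc<<6)|0x24=0x524
Byte[13]=9E: continuation. acc=(acc<<6)|0x1E=0x1491E
Completed: cp=U+1491E (starts at byte 10)

Answer: 0 3 6 8 10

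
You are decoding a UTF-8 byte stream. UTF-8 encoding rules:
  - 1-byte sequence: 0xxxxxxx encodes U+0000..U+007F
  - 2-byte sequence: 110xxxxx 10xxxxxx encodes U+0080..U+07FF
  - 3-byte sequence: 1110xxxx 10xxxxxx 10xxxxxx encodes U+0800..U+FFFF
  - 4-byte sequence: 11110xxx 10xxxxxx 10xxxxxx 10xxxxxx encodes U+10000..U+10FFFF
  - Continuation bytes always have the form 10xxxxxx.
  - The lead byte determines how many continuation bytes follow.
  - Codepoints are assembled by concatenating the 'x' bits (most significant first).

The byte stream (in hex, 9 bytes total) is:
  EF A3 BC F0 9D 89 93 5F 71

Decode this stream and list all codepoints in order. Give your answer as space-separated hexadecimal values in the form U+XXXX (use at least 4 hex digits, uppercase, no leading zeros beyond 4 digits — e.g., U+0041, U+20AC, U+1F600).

Answer: U+F8FC U+1D253 U+005F U+0071

Derivation:
Byte[0]=EF: 3-byte lead, need 2 cont bytes. acc=0xF
Byte[1]=A3: continuation. acc=(acc<<6)|0x23=0x3E3
Byte[2]=BC: continuation. acc=(acc<<6)|0x3C=0xF8FC
Completed: cp=U+F8FC (starts at byte 0)
Byte[3]=F0: 4-byte lead, need 3 cont bytes. acc=0x0
Byte[4]=9D: continuation. acc=(acc<<6)|0x1D=0x1D
Byte[5]=89: continuation. acc=(acc<<6)|0x09=0x749
Byte[6]=93: continuation. acc=(acc<<6)|0x13=0x1D253
Completed: cp=U+1D253 (starts at byte 3)
Byte[7]=5F: 1-byte ASCII. cp=U+005F
Byte[8]=71: 1-byte ASCII. cp=U+0071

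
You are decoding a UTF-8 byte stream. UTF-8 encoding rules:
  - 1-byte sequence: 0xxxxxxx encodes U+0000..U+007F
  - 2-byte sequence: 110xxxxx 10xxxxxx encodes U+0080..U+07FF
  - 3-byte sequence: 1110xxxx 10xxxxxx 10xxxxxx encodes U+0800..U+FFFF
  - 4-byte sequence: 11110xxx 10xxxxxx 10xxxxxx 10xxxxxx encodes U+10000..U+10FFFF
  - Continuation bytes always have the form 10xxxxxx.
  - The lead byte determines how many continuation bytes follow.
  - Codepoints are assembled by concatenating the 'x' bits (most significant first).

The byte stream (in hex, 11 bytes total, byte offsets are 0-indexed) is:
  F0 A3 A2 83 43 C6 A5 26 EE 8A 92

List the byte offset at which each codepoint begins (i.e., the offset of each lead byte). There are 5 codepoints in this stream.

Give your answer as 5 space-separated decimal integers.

Byte[0]=F0: 4-byte lead, need 3 cont bytes. acc=0x0
Byte[1]=A3: continuation. acc=(acc<<6)|0x23=0x23
Byte[2]=A2: continuation. acc=(acc<<6)|0x22=0x8E2
Byte[3]=83: continuation. acc=(acc<<6)|0x03=0x23883
Completed: cp=U+23883 (starts at byte 0)
Byte[4]=43: 1-byte ASCII. cp=U+0043
Byte[5]=C6: 2-byte lead, need 1 cont bytes. acc=0x6
Byte[6]=A5: continuation. acc=(acc<<6)|0x25=0x1A5
Completed: cp=U+01A5 (starts at byte 5)
Byte[7]=26: 1-byte ASCII. cp=U+0026
Byte[8]=EE: 3-byte lead, need 2 cont bytes. acc=0xE
Byte[9]=8A: continuation. acc=(acc<<6)|0x0A=0x38A
Byte[10]=92: continuation. acc=(acc<<6)|0x12=0xE292
Completed: cp=U+E292 (starts at byte 8)

Answer: 0 4 5 7 8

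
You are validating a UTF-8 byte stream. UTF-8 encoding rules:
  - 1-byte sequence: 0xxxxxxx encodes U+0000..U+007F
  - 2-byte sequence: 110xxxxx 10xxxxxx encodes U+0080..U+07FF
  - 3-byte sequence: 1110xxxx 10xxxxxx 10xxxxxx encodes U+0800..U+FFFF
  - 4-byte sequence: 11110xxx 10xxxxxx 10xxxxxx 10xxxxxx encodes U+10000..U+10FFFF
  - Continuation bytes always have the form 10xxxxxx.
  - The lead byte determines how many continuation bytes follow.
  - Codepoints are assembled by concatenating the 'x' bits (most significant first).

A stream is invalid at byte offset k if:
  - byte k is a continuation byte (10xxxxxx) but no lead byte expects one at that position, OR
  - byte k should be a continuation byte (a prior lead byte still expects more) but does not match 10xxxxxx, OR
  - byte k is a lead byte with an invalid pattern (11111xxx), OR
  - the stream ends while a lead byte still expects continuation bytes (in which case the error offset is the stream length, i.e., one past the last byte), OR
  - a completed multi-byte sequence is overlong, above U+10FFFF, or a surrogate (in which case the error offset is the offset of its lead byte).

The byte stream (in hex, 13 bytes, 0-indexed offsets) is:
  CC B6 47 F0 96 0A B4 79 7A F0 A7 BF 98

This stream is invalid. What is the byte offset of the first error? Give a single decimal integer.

Answer: 5

Derivation:
Byte[0]=CC: 2-byte lead, need 1 cont bytes. acc=0xC
Byte[1]=B6: continuation. acc=(acc<<6)|0x36=0x336
Completed: cp=U+0336 (starts at byte 0)
Byte[2]=47: 1-byte ASCII. cp=U+0047
Byte[3]=F0: 4-byte lead, need 3 cont bytes. acc=0x0
Byte[4]=96: continuation. acc=(acc<<6)|0x16=0x16
Byte[5]=0A: expected 10xxxxxx continuation. INVALID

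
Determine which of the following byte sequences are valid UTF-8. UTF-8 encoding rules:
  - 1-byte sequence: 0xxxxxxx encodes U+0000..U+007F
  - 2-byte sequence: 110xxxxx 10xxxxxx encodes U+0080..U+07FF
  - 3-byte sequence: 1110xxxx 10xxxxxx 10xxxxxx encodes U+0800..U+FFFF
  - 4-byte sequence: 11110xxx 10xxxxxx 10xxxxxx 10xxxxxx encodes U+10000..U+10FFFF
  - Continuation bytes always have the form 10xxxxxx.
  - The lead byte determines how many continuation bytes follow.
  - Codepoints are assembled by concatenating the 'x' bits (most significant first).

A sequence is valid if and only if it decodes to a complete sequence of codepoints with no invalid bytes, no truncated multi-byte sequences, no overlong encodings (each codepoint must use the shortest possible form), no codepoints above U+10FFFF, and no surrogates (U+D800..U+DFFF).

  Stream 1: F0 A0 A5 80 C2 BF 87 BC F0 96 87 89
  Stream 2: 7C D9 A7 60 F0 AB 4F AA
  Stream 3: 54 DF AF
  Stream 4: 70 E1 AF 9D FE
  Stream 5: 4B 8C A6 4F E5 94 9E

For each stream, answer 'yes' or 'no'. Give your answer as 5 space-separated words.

Stream 1: error at byte offset 6. INVALID
Stream 2: error at byte offset 6. INVALID
Stream 3: decodes cleanly. VALID
Stream 4: error at byte offset 4. INVALID
Stream 5: error at byte offset 1. INVALID

Answer: no no yes no no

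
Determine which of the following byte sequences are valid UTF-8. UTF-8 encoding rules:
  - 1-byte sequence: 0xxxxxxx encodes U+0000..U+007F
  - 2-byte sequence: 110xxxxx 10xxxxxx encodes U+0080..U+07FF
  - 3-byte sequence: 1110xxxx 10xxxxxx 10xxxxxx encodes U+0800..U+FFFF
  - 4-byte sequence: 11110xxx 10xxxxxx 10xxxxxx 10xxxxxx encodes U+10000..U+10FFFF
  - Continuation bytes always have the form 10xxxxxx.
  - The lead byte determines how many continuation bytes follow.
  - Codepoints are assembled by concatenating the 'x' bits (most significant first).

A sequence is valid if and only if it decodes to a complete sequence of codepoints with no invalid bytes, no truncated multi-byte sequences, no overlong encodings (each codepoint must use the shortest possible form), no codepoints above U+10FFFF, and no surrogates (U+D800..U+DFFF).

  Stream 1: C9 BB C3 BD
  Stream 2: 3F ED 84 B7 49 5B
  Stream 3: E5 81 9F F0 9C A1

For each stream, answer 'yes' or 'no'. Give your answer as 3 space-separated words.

Stream 1: decodes cleanly. VALID
Stream 2: decodes cleanly. VALID
Stream 3: error at byte offset 6. INVALID

Answer: yes yes no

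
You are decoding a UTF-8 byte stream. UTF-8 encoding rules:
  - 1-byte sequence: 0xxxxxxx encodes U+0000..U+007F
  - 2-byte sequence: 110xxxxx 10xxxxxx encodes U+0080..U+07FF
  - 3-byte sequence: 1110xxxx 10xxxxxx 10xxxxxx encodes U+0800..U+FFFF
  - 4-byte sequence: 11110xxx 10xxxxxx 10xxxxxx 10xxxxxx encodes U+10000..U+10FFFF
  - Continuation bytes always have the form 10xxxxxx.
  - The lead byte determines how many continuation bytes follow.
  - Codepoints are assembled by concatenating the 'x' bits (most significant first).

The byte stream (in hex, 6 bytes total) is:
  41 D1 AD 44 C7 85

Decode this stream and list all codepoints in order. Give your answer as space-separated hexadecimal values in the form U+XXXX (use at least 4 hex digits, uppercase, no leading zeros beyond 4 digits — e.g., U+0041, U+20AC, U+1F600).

Byte[0]=41: 1-byte ASCII. cp=U+0041
Byte[1]=D1: 2-byte lead, need 1 cont bytes. acc=0x11
Byte[2]=AD: continuation. acc=(acc<<6)|0x2D=0x46D
Completed: cp=U+046D (starts at byte 1)
Byte[3]=44: 1-byte ASCII. cp=U+0044
Byte[4]=C7: 2-byte lead, need 1 cont bytes. acc=0x7
Byte[5]=85: continuation. acc=(acc<<6)|0x05=0x1C5
Completed: cp=U+01C5 (starts at byte 4)

Answer: U+0041 U+046D U+0044 U+01C5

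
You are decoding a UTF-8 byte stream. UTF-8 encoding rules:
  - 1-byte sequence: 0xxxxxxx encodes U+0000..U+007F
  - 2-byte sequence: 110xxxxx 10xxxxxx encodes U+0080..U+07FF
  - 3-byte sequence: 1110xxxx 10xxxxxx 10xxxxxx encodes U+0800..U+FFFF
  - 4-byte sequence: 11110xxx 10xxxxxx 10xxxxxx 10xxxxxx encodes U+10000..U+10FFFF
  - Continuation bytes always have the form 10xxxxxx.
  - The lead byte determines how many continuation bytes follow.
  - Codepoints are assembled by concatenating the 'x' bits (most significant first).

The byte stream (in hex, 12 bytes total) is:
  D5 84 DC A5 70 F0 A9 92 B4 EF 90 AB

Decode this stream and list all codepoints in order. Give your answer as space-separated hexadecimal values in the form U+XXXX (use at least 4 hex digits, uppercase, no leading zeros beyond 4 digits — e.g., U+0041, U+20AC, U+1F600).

Byte[0]=D5: 2-byte lead, need 1 cont bytes. acc=0x15
Byte[1]=84: continuation. acc=(acc<<6)|0x04=0x544
Completed: cp=U+0544 (starts at byte 0)
Byte[2]=DC: 2-byte lead, need 1 cont bytes. acc=0x1C
Byte[3]=A5: continuation. acc=(acc<<6)|0x25=0x725
Completed: cp=U+0725 (starts at byte 2)
Byte[4]=70: 1-byte ASCII. cp=U+0070
Byte[5]=F0: 4-byte lead, need 3 cont bytes. acc=0x0
Byte[6]=A9: continuation. acc=(acc<<6)|0x29=0x29
Byte[7]=92: continuation. acc=(acc<<6)|0x12=0xA52
Byte[8]=B4: continuation. acc=(acc<<6)|0x34=0x294B4
Completed: cp=U+294B4 (starts at byte 5)
Byte[9]=EF: 3-byte lead, need 2 cont bytes. acc=0xF
Byte[10]=90: continuation. acc=(acc<<6)|0x10=0x3D0
Byte[11]=AB: continuation. acc=(acc<<6)|0x2B=0xF42B
Completed: cp=U+F42B (starts at byte 9)

Answer: U+0544 U+0725 U+0070 U+294B4 U+F42B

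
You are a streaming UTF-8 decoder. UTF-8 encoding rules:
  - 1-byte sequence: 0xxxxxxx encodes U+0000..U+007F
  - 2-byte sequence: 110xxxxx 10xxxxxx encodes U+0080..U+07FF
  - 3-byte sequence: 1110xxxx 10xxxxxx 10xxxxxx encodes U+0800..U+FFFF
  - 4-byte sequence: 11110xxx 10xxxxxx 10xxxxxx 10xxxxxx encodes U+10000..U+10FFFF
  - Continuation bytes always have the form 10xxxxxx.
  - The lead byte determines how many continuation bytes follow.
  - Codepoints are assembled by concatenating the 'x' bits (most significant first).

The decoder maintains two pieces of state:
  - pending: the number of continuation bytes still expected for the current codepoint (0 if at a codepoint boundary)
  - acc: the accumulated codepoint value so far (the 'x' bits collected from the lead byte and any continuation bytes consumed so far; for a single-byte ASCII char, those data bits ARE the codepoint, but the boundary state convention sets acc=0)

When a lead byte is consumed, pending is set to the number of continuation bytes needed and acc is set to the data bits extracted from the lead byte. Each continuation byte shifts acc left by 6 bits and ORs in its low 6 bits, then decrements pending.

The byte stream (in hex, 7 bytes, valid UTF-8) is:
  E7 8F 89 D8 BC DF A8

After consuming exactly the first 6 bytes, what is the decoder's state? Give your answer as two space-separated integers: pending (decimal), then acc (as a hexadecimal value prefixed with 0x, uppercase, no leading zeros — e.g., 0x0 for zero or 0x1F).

Answer: 1 0x1F

Derivation:
Byte[0]=E7: 3-byte lead. pending=2, acc=0x7
Byte[1]=8F: continuation. acc=(acc<<6)|0x0F=0x1CF, pending=1
Byte[2]=89: continuation. acc=(acc<<6)|0x09=0x73C9, pending=0
Byte[3]=D8: 2-byte lead. pending=1, acc=0x18
Byte[4]=BC: continuation. acc=(acc<<6)|0x3C=0x63C, pending=0
Byte[5]=DF: 2-byte lead. pending=1, acc=0x1F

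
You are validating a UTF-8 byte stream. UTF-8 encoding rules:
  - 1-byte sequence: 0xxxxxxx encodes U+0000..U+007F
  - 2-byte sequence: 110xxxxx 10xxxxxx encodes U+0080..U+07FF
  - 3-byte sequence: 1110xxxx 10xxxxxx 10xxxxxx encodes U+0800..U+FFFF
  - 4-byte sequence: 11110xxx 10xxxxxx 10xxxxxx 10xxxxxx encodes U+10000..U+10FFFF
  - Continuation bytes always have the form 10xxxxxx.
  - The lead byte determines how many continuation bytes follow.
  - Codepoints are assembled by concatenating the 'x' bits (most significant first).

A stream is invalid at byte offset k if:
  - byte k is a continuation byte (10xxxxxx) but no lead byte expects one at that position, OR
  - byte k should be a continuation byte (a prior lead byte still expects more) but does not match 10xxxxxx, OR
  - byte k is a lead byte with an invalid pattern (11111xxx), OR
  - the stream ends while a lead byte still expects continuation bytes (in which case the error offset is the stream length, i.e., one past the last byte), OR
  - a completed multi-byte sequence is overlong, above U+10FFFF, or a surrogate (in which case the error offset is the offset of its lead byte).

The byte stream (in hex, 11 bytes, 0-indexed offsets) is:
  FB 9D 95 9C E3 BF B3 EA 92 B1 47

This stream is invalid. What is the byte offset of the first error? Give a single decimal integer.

Answer: 0

Derivation:
Byte[0]=FB: INVALID lead byte (not 0xxx/110x/1110/11110)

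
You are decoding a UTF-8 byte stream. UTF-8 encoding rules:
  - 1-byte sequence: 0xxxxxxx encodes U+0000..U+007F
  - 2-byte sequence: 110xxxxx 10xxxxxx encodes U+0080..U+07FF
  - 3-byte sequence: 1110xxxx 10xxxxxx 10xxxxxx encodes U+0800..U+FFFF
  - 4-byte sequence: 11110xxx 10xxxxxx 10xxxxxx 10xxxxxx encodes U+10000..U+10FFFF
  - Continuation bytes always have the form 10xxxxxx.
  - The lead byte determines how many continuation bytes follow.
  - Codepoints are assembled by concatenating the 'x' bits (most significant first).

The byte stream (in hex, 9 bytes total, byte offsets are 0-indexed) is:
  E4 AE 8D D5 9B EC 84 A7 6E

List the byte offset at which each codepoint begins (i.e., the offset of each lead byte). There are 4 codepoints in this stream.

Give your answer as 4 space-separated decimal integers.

Answer: 0 3 5 8

Derivation:
Byte[0]=E4: 3-byte lead, need 2 cont bytes. acc=0x4
Byte[1]=AE: continuation. acc=(acc<<6)|0x2E=0x12E
Byte[2]=8D: continuation. acc=(acc<<6)|0x0D=0x4B8D
Completed: cp=U+4B8D (starts at byte 0)
Byte[3]=D5: 2-byte lead, need 1 cont bytes. acc=0x15
Byte[4]=9B: continuation. acc=(acc<<6)|0x1B=0x55B
Completed: cp=U+055B (starts at byte 3)
Byte[5]=EC: 3-byte lead, need 2 cont bytes. acc=0xC
Byte[6]=84: continuation. acc=(acc<<6)|0x04=0x304
Byte[7]=A7: continuation. acc=(acc<<6)|0x27=0xC127
Completed: cp=U+C127 (starts at byte 5)
Byte[8]=6E: 1-byte ASCII. cp=U+006E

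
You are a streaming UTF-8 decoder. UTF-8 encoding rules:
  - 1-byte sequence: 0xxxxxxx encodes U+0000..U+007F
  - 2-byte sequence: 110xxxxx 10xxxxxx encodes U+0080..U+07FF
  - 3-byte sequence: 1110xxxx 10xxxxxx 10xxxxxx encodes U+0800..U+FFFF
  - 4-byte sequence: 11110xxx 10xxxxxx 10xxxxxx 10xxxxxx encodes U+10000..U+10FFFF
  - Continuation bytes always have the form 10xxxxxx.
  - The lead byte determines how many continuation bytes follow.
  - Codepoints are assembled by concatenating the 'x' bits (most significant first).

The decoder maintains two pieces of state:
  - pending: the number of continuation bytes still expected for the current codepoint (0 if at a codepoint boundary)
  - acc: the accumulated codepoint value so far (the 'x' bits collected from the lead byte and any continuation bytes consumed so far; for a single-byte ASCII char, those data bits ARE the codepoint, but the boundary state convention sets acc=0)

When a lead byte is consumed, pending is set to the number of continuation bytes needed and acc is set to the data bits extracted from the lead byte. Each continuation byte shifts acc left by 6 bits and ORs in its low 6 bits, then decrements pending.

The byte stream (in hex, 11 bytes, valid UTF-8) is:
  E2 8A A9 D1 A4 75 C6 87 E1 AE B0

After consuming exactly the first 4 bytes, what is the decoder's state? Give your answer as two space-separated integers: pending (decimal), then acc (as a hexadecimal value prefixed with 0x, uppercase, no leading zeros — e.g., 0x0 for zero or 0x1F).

Answer: 1 0x11

Derivation:
Byte[0]=E2: 3-byte lead. pending=2, acc=0x2
Byte[1]=8A: continuation. acc=(acc<<6)|0x0A=0x8A, pending=1
Byte[2]=A9: continuation. acc=(acc<<6)|0x29=0x22A9, pending=0
Byte[3]=D1: 2-byte lead. pending=1, acc=0x11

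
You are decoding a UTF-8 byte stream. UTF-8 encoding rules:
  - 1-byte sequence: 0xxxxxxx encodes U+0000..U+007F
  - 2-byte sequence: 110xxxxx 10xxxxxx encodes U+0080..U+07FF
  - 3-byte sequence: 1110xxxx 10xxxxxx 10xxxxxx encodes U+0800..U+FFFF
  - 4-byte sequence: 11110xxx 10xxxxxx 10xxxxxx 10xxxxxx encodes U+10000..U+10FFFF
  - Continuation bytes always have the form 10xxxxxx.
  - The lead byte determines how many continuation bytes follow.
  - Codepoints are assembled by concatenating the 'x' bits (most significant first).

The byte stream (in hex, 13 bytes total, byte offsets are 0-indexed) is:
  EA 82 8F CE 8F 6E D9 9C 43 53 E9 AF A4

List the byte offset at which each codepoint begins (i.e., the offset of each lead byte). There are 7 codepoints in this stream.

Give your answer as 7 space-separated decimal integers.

Byte[0]=EA: 3-byte lead, need 2 cont bytes. acc=0xA
Byte[1]=82: continuation. acc=(acc<<6)|0x02=0x282
Byte[2]=8F: continuation. acc=(acc<<6)|0x0F=0xA08F
Completed: cp=U+A08F (starts at byte 0)
Byte[3]=CE: 2-byte lead, need 1 cont bytes. acc=0xE
Byte[4]=8F: continuation. acc=(acc<<6)|0x0F=0x38F
Completed: cp=U+038F (starts at byte 3)
Byte[5]=6E: 1-byte ASCII. cp=U+006E
Byte[6]=D9: 2-byte lead, need 1 cont bytes. acc=0x19
Byte[7]=9C: continuation. acc=(acc<<6)|0x1C=0x65C
Completed: cp=U+065C (starts at byte 6)
Byte[8]=43: 1-byte ASCII. cp=U+0043
Byte[9]=53: 1-byte ASCII. cp=U+0053
Byte[10]=E9: 3-byte lead, need 2 cont bytes. acc=0x9
Byte[11]=AF: continuation. acc=(acc<<6)|0x2F=0x26F
Byte[12]=A4: continuation. acc=(acc<<6)|0x24=0x9BE4
Completed: cp=U+9BE4 (starts at byte 10)

Answer: 0 3 5 6 8 9 10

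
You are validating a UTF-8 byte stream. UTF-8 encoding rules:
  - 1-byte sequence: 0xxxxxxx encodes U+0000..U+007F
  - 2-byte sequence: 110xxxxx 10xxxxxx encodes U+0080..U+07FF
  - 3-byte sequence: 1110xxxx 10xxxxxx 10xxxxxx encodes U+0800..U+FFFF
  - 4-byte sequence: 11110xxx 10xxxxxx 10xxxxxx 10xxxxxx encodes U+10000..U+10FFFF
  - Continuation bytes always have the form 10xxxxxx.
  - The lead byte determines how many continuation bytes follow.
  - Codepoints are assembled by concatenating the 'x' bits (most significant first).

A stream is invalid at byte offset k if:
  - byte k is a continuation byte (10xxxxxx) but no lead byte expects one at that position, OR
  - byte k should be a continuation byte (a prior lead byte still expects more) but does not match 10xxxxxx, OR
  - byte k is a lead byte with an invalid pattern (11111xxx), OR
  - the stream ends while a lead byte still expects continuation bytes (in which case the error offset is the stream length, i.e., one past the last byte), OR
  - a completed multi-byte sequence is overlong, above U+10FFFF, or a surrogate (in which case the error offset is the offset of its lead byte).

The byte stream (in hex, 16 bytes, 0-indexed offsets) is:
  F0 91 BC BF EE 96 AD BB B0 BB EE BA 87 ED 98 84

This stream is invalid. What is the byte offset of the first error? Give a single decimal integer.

Byte[0]=F0: 4-byte lead, need 3 cont bytes. acc=0x0
Byte[1]=91: continuation. acc=(acc<<6)|0x11=0x11
Byte[2]=BC: continuation. acc=(acc<<6)|0x3C=0x47C
Byte[3]=BF: continuation. acc=(acc<<6)|0x3F=0x11F3F
Completed: cp=U+11F3F (starts at byte 0)
Byte[4]=EE: 3-byte lead, need 2 cont bytes. acc=0xE
Byte[5]=96: continuation. acc=(acc<<6)|0x16=0x396
Byte[6]=AD: continuation. acc=(acc<<6)|0x2D=0xE5AD
Completed: cp=U+E5AD (starts at byte 4)
Byte[7]=BB: INVALID lead byte (not 0xxx/110x/1110/11110)

Answer: 7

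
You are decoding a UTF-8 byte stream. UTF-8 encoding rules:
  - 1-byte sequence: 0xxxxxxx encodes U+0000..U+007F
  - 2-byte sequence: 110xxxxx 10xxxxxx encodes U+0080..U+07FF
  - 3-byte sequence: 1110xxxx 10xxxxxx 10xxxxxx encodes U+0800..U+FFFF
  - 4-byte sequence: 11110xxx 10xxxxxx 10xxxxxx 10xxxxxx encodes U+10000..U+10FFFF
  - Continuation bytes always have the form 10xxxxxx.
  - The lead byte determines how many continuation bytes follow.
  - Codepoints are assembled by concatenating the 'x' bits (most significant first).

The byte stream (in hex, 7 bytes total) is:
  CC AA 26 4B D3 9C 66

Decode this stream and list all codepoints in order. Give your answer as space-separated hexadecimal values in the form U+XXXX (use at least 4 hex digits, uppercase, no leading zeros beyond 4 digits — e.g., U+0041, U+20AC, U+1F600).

Byte[0]=CC: 2-byte lead, need 1 cont bytes. acc=0xC
Byte[1]=AA: continuation. acc=(acc<<6)|0x2A=0x32A
Completed: cp=U+032A (starts at byte 0)
Byte[2]=26: 1-byte ASCII. cp=U+0026
Byte[3]=4B: 1-byte ASCII. cp=U+004B
Byte[4]=D3: 2-byte lead, need 1 cont bytes. acc=0x13
Byte[5]=9C: continuation. acc=(acc<<6)|0x1C=0x4DC
Completed: cp=U+04DC (starts at byte 4)
Byte[6]=66: 1-byte ASCII. cp=U+0066

Answer: U+032A U+0026 U+004B U+04DC U+0066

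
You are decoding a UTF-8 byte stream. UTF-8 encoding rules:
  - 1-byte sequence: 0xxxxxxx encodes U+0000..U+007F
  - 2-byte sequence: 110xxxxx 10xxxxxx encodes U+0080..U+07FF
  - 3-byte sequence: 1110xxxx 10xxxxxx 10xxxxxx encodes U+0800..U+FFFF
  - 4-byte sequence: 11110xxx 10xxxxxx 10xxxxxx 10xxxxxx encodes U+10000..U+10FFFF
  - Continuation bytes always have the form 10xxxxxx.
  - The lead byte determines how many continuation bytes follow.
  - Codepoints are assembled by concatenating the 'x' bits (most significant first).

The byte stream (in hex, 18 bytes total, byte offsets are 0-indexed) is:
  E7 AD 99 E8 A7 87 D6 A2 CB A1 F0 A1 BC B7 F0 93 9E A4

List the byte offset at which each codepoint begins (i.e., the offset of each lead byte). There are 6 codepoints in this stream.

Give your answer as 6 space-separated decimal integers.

Answer: 0 3 6 8 10 14

Derivation:
Byte[0]=E7: 3-byte lead, need 2 cont bytes. acc=0x7
Byte[1]=AD: continuation. acc=(acc<<6)|0x2D=0x1ED
Byte[2]=99: continuation. acc=(acc<<6)|0x19=0x7B59
Completed: cp=U+7B59 (starts at byte 0)
Byte[3]=E8: 3-byte lead, need 2 cont bytes. acc=0x8
Byte[4]=A7: continuation. acc=(acc<<6)|0x27=0x227
Byte[5]=87: continuation. acc=(acc<<6)|0x07=0x89C7
Completed: cp=U+89C7 (starts at byte 3)
Byte[6]=D6: 2-byte lead, need 1 cont bytes. acc=0x16
Byte[7]=A2: continuation. acc=(acc<<6)|0x22=0x5A2
Completed: cp=U+05A2 (starts at byte 6)
Byte[8]=CB: 2-byte lead, need 1 cont bytes. acc=0xB
Byte[9]=A1: continuation. acc=(acc<<6)|0x21=0x2E1
Completed: cp=U+02E1 (starts at byte 8)
Byte[10]=F0: 4-byte lead, need 3 cont bytes. acc=0x0
Byte[11]=A1: continuation. acc=(acc<<6)|0x21=0x21
Byte[12]=BC: continuation. acc=(acc<<6)|0x3C=0x87C
Byte[13]=B7: continuation. acc=(acc<<6)|0x37=0x21F37
Completed: cp=U+21F37 (starts at byte 10)
Byte[14]=F0: 4-byte lead, need 3 cont bytes. acc=0x0
Byte[15]=93: continuation. acc=(acc<<6)|0x13=0x13
Byte[16]=9E: continuation. acc=(acc<<6)|0x1E=0x4DE
Byte[17]=A4: continuation. acc=(acc<<6)|0x24=0x137A4
Completed: cp=U+137A4 (starts at byte 14)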